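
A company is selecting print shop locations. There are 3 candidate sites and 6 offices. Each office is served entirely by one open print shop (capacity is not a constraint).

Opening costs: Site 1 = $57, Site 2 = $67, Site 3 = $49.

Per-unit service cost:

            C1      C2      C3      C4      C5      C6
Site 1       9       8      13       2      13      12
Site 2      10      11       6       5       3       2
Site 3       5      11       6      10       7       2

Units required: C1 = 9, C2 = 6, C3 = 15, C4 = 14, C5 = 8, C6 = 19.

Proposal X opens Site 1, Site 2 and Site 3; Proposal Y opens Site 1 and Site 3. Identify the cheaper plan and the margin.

Proposal X: {Site 1, Site 2, Site 3}: C1→Site 3 5·9=45, C2→Site 1 8·6=48, C3→Site 2 6·15=90, C4→Site 1 2·14=28, C5→Site 2 3·8=24, C6→Site 2 2·19=38. Service 273; fixed 173; total 446.
Proposal Y: {Site 1, Site 3}: C1→Site 3 5·9=45, C2→Site 1 8·6=48, C3→Site 3 6·15=90, C4→Site 1 2·14=28, C5→Site 3 7·8=56, C6→Site 3 2·19=38. Service 305; fixed 106; total 411.
Difference: |446 − 411| = 35.

Proposal Y is cheaper by 35.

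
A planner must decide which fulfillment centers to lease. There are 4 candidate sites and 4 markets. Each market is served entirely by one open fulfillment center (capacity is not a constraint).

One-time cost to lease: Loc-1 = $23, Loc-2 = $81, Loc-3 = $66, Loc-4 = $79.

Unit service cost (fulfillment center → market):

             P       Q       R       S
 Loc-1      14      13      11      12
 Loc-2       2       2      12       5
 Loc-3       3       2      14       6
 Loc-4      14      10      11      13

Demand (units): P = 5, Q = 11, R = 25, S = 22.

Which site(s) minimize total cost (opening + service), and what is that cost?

For any fixed open set, each market goes to its cheapest open site; total = fixed + service.
{Loc-1, Loc-2}: P→Loc-2 2·5=10, Q→Loc-2 2·11=22, R→Loc-1 11·25=275, S→Loc-2 5·22=110. Service 417; fixed 104; total 521.
{Loc-2}: P→Loc-2 2·5=10, Q→Loc-2 2·11=22, R→Loc-2 12·25=300, S→Loc-2 5·22=110. Service 442; fixed 81; total 523.
{Loc-1, Loc-3}: service 444 + fixed 89 = 533
{Loc-1, Loc-2, Loc-3, Loc-4}: P→Loc-2 2·5=10, Q→Loc-2 2·11=22, R→Loc-1 11·25=275, S→Loc-2 5·22=110. Service 417; fixed 249; total 666.
No other subset beats 521.

Open Loc-1 and Loc-2; minimum total cost 521.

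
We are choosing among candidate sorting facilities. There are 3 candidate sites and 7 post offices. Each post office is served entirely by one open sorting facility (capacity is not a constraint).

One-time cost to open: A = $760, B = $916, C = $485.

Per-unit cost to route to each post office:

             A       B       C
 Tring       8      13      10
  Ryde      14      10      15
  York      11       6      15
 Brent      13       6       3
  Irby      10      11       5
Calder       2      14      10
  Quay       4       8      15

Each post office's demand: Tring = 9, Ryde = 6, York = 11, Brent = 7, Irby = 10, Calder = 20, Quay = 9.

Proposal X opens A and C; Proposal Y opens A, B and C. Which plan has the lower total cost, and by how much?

Proposal X: {A, C}: Tring→A 8·9=72, Ryde→A 14·6=84, York→A 11·11=121, Brent→C 3·7=21, Irby→C 5·10=50, Calder→A 2·20=40, Quay→A 4·9=36. Service 424; fixed 1245; total 1669.
Proposal Y: {A, B, C}: Tring→A 8·9=72, Ryde→B 10·6=60, York→B 6·11=66, Brent→C 3·7=21, Irby→C 5·10=50, Calder→A 2·20=40, Quay→A 4·9=36. Service 345; fixed 2161; total 2506.
Difference: |1669 − 2506| = 837.

Proposal X is cheaper by 837.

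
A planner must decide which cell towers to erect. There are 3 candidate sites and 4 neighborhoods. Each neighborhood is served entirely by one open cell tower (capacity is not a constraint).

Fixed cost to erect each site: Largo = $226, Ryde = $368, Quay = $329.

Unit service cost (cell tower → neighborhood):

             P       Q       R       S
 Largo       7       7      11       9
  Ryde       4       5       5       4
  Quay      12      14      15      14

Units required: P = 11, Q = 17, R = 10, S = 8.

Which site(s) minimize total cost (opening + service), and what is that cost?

For any fixed open set, each neighborhood goes to its cheapest open site; total = fixed + service.
{Ryde}: P→Ryde 4·11=44, Q→Ryde 5·17=85, R→Ryde 5·10=50, S→Ryde 4·8=32. Service 211; fixed 368; total 579.
{Largo}: service 378 + fixed 226 = 604
{Largo, Ryde}: service 211 + fixed 594 = 805
{Largo, Ryde, Quay}: service 211 + fixed 923 = 1134
No other subset beats 579.

Open Ryde only; minimum total cost 579.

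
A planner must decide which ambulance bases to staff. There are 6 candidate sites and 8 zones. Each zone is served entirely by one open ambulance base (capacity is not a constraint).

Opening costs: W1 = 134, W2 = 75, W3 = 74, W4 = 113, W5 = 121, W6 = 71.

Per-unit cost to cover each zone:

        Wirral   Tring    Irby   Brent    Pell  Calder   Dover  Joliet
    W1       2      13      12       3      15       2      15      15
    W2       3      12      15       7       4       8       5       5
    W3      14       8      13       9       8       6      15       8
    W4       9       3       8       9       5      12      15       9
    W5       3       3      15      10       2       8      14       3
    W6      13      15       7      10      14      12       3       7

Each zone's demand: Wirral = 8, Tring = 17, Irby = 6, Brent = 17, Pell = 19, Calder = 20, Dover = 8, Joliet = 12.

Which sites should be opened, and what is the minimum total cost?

Open W1, W5 and W6; minimum total cost 624.

For any fixed open set, each zone goes to its cheapest open site; total = fixed + service.
{W1, W5, W6}: Wirral→W1 2·8=16, Tring→W5 3·17=51, Irby→W6 7·6=42, Brent→W1 3·17=51, Pell→W5 2·19=38, Calder→W1 2·20=40, Dover→W6 3·8=24, Joliet→W5 3·12=36. Service 298; fixed 326; total 624.
{W1, W5}: service 416 + fixed 255 = 671
{W1, W2, W5}: service 344 + fixed 330 = 674
{W1, W2, W3, W4, W5, W6}: Wirral→W1 2·8=16, Tring→W4 3·17=51, Irby→W6 7·6=42, Brent→W1 3·17=51, Pell→W5 2·19=38, Calder→W1 2·20=40, Dover→W6 3·8=24, Joliet→W5 3·12=36. Service 298; fixed 588; total 886.
No other subset beats 624.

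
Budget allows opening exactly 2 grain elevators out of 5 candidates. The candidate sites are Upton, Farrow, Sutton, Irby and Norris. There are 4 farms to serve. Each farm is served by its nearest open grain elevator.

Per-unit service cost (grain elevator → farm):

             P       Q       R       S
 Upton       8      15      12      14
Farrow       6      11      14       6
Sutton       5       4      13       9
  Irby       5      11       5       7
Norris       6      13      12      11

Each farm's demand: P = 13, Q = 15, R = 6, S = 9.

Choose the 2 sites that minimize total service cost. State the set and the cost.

With exactly 2 open, each farm uses its cheapest among the chosen.
{Sutton, Irby}: P→Sutton 5·13=65, Q→Sutton 4·15=60, R→Irby 5·6=30, S→Irby 7·9=63. Service cost 218.
{Farrow, Sutton}: service cost 257
{Upton, Sutton}: service cost 278
Among all 10 size-2 choices, {Sutton, Irby} is lowest.

Choose Sutton and Irby; total service cost 218.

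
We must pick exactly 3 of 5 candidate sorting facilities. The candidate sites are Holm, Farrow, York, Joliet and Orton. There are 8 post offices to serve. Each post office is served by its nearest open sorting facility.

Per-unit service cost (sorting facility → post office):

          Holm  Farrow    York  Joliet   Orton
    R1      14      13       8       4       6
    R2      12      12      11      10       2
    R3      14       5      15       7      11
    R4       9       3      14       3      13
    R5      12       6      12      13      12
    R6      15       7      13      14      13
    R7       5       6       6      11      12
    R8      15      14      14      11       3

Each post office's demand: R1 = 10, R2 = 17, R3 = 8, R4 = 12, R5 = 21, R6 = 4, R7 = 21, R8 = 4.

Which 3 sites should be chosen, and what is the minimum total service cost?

Choose Holm, Farrow and Orton; total service cost 441.

With exactly 3 open, each post office uses its cheapest among the chosen.
{Holm, Farrow, Orton}: R1→Orton 6·10=60, R2→Orton 2·17=34, R3→Farrow 5·8=40, R4→Farrow 3·12=36, R5→Farrow 6·21=126, R6→Farrow 7·4=28, R7→Holm 5·21=105, R8→Orton 3·4=12. Service cost 441.
{Farrow, Joliet, Orton}: service cost 442
{Farrow, York, Orton}: service cost 462
Among all 10 size-3 choices, {Holm, Farrow, Orton} is lowest.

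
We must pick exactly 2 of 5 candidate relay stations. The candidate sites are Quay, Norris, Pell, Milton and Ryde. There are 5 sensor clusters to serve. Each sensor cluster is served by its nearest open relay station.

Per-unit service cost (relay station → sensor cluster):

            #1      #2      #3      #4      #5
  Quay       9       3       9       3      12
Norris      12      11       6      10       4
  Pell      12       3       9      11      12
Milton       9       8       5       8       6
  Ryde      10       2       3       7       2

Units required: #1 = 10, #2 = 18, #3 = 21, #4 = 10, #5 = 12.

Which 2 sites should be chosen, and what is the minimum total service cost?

Choose Quay and Ryde; total service cost 243.

With exactly 2 open, each sensor cluster uses its cheapest among the chosen.
{Quay, Ryde}: #1→Quay 9·10=90, #2→Ryde 2·18=36, #3→Ryde 3·21=63, #4→Quay 3·10=30, #5→Ryde 2·12=24. Service cost 243.
{Milton, Ryde}: service cost 283
{Norris, Ryde}: service cost 293
Among all 10 size-2 choices, {Quay, Ryde} is lowest.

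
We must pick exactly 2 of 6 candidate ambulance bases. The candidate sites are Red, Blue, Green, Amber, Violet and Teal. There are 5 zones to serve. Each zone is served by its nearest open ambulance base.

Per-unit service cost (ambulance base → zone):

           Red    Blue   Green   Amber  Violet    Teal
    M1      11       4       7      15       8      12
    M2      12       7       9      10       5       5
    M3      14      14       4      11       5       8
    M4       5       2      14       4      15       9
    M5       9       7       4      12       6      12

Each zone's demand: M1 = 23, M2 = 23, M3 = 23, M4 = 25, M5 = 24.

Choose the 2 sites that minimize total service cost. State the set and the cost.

With exactly 2 open, each zone uses its cheapest among the chosen.
{Blue, Green}: M1→Blue 4·23=92, M2→Blue 7·23=161, M3→Green 4·23=92, M4→Blue 2·25=50, M5→Green 4·24=96. Service cost 491.
{Blue, Violet}: service cost 516
{Blue, Teal}: service cost 609
Among all 15 size-2 choices, {Blue, Green} is lowest.

Choose Blue and Green; total service cost 491.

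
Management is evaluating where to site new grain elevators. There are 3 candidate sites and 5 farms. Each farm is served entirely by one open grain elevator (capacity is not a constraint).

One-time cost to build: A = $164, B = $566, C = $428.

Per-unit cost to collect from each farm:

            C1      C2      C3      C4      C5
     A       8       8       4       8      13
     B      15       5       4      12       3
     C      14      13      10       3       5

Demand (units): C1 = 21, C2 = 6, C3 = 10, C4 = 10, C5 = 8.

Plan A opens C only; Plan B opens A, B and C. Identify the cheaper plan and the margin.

Plan A: {C}: C1→C 14·21=294, C2→C 13·6=78, C3→C 10·10=100, C4→C 3·10=30, C5→C 5·8=40. Service 542; fixed 428; total 970.
Plan B: {A, B, C}: C1→A 8·21=168, C2→B 5·6=30, C3→A 4·10=40, C4→C 3·10=30, C5→B 3·8=24. Service 292; fixed 1158; total 1450.
Difference: |970 − 1450| = 480.

Plan A is cheaper by 480.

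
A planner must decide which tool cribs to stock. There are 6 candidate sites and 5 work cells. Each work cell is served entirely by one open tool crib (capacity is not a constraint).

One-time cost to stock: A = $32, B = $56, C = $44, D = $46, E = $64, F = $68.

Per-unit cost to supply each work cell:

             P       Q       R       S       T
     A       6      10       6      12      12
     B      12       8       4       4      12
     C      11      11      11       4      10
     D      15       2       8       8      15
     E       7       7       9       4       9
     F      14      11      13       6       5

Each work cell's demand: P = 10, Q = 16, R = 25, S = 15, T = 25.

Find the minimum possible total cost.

For any fixed open set, each work cell goes to its cheapest open site; total = fixed + service.
{A, B, D, F}: P→A 6·10=60, Q→D 2·16=32, R→B 4·25=100, S→B 4·15=60, T→F 5·25=125. Service 377; fixed 202; total 579.
{A, D, F}: P→A 6·10=60, Q→D 2·16=32, R→A 6·25=150, S→F 6·15=90, T→F 5·25=125. Service 457; fixed 146; total 603.
{B, D, F}: service 437 + fixed 170 = 607
{A, B, C, D, E, F}: service 377 + fixed 310 = 687
No other subset beats 579.

Minimum total cost: 579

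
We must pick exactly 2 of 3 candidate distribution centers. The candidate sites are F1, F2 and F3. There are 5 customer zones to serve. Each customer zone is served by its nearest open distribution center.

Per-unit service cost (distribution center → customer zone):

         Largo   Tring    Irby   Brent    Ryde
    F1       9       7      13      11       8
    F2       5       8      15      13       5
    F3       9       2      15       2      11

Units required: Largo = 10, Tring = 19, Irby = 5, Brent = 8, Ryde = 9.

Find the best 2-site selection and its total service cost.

With exactly 2 open, each customer zone uses its cheapest among the chosen.
{F2, F3}: Largo→F2 5·10=50, Tring→F3 2·19=38, Irby→F2 15·5=75, Brent→F3 2·8=16, Ryde→F2 5·9=45. Service cost 224.
{F1, F3}: service cost 281
{F1, F2}: service cost 381
Among all 3 size-2 choices, {F2, F3} is lowest.

Choose F2 and F3; total service cost 224.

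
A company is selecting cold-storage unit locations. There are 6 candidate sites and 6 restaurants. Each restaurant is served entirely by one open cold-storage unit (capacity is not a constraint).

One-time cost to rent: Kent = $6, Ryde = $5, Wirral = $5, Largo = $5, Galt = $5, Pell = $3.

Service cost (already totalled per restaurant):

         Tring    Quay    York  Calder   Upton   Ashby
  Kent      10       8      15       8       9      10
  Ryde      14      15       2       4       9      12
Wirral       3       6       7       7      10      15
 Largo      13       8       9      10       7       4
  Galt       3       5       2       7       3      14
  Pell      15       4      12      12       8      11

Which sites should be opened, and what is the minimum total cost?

For any fixed open set, each restaurant goes to its cheapest open site; total = fixed + service.
{Largo, Galt}: Tring→Galt 3, Quay→Galt 5, York→Galt 2, Calder→Galt 7, Upton→Galt 3, Ashby→Largo 4. Service 24; fixed 10; total 34.
{Ryde, Largo, Galt}: service 21 + fixed 15 = 36
{Largo, Galt, Pell}: service 23 + fixed 13 = 36
{Kent, Ryde, Wirral, Largo, Galt, Pell}: Tring→Wirral 3, Quay→Pell 4, York→Ryde 2, Calder→Ryde 4, Upton→Galt 3, Ashby→Largo 4. Service 20; fixed 29; total 49.
No other subset beats 34.

Open Largo and Galt; minimum total cost 34.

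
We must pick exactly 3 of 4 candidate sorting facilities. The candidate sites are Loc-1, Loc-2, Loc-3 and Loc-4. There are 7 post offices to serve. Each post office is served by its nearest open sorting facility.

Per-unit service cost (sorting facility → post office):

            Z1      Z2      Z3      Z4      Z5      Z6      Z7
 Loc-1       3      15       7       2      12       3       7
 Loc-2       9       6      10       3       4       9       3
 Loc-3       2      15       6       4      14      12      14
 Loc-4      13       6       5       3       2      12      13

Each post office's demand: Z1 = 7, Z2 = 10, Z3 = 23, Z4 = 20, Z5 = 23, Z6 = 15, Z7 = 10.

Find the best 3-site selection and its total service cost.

Choose Loc-1, Loc-2 and Loc-4; total service cost 357.

With exactly 3 open, each post office uses its cheapest among the chosen.
{Loc-1, Loc-2, Loc-4}: Z1→Loc-1 3·7=21, Z2→Loc-2 6·10=60, Z3→Loc-4 5·23=115, Z4→Loc-1 2·20=40, Z5→Loc-4 2·23=46, Z6→Loc-1 3·15=45, Z7→Loc-2 3·10=30. Service cost 357.
{Loc-1, Loc-3, Loc-4}: service cost 390
{Loc-1, Loc-2, Loc-3}: service cost 419
Among all 4 size-3 choices, {Loc-1, Loc-2, Loc-4} is lowest.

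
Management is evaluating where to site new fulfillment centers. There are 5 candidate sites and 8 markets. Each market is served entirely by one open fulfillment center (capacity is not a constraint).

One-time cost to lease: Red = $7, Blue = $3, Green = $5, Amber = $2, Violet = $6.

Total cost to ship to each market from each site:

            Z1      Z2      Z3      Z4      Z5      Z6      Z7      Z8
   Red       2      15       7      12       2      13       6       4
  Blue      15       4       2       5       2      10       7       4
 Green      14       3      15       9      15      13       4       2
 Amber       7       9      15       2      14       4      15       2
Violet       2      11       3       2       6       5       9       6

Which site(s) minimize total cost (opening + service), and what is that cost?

For any fixed open set, each market goes to its cheapest open site; total = fixed + service.
{Blue, Amber}: Z1→Amber 7, Z2→Blue 4, Z3→Blue 2, Z4→Amber 2, Z5→Blue 2, Z6→Amber 4, Z7→Blue 7, Z8→Amber 2. Service 30; fixed 5; total 35.
{Red, Blue, Amber}: Z1→Red 2, Z2→Blue 4, Z3→Blue 2, Z4→Amber 2, Z5→Red 2, Z6→Amber 4, Z7→Red 6, Z8→Amber 2. Service 24; fixed 12; total 36.
{Blue, Green, Amber}: service 26 + fixed 10 = 36
{Red, Blue, Green, Amber, Violet}: service 21 + fixed 23 = 44
No other subset beats 35.

Open Blue and Amber; minimum total cost 35.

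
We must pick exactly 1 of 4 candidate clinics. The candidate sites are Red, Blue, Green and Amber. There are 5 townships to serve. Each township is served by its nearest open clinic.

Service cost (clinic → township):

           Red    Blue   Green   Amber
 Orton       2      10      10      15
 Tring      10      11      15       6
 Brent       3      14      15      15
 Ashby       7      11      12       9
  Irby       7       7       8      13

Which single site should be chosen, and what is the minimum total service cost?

Choose Red only; total service cost 29.

With exactly 1 open, each township uses its cheapest among the chosen.
{Red}: Orton→Red 2, Tring→Red 10, Brent→Red 3, Ashby→Red 7, Irby→Red 7. Service cost 29.
{Blue}: service cost 53
{Amber}: service cost 58
Among all 4 size-1 choices, {Red} is lowest.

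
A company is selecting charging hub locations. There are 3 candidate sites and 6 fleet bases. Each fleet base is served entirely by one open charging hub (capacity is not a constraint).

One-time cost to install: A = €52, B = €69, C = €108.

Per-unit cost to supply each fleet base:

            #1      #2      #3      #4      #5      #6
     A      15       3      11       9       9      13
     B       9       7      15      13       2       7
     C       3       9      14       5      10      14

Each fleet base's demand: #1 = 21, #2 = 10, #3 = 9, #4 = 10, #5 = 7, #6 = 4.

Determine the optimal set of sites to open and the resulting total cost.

For any fixed open set, each fleet base goes to its cheapest open site; total = fixed + service.
{A, B, C}: #1→C 3·21=63, #2→A 3·10=30, #3→A 11·9=99, #4→C 5·10=50, #5→B 2·7=14, #6→B 7·4=28. Service 284; fixed 229; total 513.
{A, C}: #1→C 3·21=63, #2→A 3·10=30, #3→A 11·9=99, #4→C 5·10=50, #5→A 9·7=63, #6→A 13·4=52. Service 357; fixed 160; total 517.
{B, C}: #1→C 3·21=63, #2→B 7·10=70, #3→C 14·9=126, #4→C 5·10=50, #5→B 2·7=14, #6→B 7·4=28. Service 351; fixed 177; total 528.
{A}: service 649 + fixed 52 = 701
(All 7 nonempty subsets were checked; A, B and C is lowest.)

Open A, B and C; minimum total cost 513.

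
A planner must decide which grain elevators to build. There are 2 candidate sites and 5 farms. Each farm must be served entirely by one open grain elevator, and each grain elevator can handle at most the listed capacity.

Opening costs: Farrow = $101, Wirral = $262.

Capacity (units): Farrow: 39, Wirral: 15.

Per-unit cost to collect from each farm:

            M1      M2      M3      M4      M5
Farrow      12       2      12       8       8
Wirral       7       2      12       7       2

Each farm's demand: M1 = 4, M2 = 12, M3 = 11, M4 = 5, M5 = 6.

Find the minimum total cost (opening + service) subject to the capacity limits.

Open {Farrow}: M1→Farrow 12·4=48, M2→Farrow 2·12=24, M3→Farrow 12·11=132, M4→Farrow 8·5=40, M5→Farrow 8·6=48.
Loads: Farrow carries 38/39. Service 292; fixed 101; total 393.
Next best feasible plan costs 594.

Minimum total cost: 393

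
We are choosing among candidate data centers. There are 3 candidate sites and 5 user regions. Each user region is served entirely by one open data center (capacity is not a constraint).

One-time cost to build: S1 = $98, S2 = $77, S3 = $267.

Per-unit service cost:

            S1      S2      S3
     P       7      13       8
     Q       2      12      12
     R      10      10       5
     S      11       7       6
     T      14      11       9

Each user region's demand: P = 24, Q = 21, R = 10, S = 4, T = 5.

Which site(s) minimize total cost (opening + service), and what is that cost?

Open S1 only; minimum total cost 522.

For any fixed open set, each user region goes to its cheapest open site; total = fixed + service.
{S1}: P→S1 7·24=168, Q→S1 2·21=42, R→S1 10·10=100, S→S1 11·4=44, T→S1 14·5=70. Service 424; fixed 98; total 522.
{S1, S2}: P→S1 7·24=168, Q→S1 2·21=42, R→S1 10·10=100, S→S2 7·4=28, T→S2 11·5=55. Service 393; fixed 175; total 568.
{S1, S3}: service 329 + fixed 365 = 694
{S1, S2, S3}: service 329 + fixed 442 = 771
No other subset beats 522.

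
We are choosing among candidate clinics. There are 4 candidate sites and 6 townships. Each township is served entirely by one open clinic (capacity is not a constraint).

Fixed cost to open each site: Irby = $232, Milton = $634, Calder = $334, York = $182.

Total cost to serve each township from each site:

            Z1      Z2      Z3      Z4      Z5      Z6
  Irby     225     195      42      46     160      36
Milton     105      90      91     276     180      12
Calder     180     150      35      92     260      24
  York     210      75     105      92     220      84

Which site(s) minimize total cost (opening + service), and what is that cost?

For any fixed open set, each township goes to its cheapest open site; total = fixed + service.
{Irby}: Z1→Irby 225, Z2→Irby 195, Z3→Irby 42, Z4→Irby 46, Z5→Irby 160, Z6→Irby 36. Service 704; fixed 232; total 936.
{York}: service 786 + fixed 182 = 968
{Irby, York}: service 569 + fixed 414 = 983
{Irby, Milton, Calder, York}: service 433 + fixed 1382 = 1815
No other subset beats 936.

Open Irby only; minimum total cost 936.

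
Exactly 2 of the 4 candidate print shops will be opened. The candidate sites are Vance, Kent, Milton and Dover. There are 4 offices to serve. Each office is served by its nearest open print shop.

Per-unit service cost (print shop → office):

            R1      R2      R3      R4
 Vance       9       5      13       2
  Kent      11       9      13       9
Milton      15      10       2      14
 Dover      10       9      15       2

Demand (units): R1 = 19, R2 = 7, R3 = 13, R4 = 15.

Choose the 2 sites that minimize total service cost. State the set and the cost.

Choose Vance and Milton; total service cost 262.

With exactly 2 open, each office uses its cheapest among the chosen.
{Vance, Milton}: R1→Vance 9·19=171, R2→Vance 5·7=35, R3→Milton 2·13=26, R4→Vance 2·15=30. Service cost 262.
{Milton, Dover}: service cost 309
{Vance, Kent}: service cost 405
Among all 6 size-2 choices, {Vance, Milton} is lowest.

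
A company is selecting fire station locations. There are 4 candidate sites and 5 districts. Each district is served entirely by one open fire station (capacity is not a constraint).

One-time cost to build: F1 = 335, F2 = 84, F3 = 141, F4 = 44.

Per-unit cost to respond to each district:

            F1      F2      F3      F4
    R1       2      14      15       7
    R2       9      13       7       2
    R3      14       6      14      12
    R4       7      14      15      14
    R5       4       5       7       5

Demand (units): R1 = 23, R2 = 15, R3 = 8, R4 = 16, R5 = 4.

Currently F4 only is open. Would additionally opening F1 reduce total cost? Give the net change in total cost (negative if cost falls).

No — net change +104 (cost rises by 104).

Current service cost with {F4}: 531.
Adding F1: each district re-picks its cheapest; new service cost 300, saving 231.
Extra fixed cost: 335. Net change = 335 − 231 = 104.
(Totals: 575 → 679.)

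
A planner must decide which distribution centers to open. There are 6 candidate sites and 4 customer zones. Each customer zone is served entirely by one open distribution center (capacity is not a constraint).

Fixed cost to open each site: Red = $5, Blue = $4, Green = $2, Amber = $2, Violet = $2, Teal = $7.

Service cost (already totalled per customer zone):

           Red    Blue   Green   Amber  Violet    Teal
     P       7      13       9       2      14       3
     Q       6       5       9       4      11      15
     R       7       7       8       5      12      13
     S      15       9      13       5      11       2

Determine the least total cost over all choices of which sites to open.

Minimum total cost: 18

For any fixed open set, each customer zone goes to its cheapest open site; total = fixed + service.
{Amber}: P→Amber 2, Q→Amber 4, R→Amber 5, S→Amber 5. Service 16; fixed 2; total 18.
{Green, Amber}: service 16 + fixed 4 = 20
{Amber, Violet}: service 16 + fixed 4 = 20
{Red, Blue, Green, Amber, Violet, Teal}: P→Amber 2, Q→Amber 4, R→Amber 5, S→Teal 2. Service 13; fixed 22; total 35.
No other subset beats 18.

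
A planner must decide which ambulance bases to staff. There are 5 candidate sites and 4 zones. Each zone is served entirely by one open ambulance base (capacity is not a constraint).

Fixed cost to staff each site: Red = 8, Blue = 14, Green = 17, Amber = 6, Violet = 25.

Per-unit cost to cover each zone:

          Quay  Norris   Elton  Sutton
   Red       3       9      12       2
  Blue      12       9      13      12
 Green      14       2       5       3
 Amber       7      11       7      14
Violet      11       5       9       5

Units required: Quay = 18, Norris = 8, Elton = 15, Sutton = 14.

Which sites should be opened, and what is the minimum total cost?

For any fixed open set, each zone goes to its cheapest open site; total = fixed + service.
{Red, Green}: Quay→Red 3·18=54, Norris→Green 2·8=16, Elton→Green 5·15=75, Sutton→Red 2·14=28. Service 173; fixed 25; total 198.
{Red, Green, Amber}: Quay→Red 3·18=54, Norris→Green 2·8=16, Elton→Green 5·15=75, Sutton→Red 2·14=28. Service 173; fixed 31; total 204.
{Red, Blue, Green}: Quay→Red 3·18=54, Norris→Green 2·8=16, Elton→Green 5·15=75, Sutton→Red 2·14=28. Service 173; fixed 39; total 212.
{Red, Blue, Green, Amber, Violet}: service 173 + fixed 70 = 243
No other subset beats 198.

Open Red and Green; minimum total cost 198.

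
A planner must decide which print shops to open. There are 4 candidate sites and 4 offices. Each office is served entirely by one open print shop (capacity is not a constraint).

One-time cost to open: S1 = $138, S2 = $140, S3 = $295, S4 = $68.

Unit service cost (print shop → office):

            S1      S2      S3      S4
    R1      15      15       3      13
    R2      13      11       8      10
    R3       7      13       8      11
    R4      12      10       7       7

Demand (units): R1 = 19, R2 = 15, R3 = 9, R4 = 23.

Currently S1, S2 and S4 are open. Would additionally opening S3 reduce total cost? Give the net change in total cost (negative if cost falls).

No — net change +75 (cost rises by 75).

Current service cost with {S1, S2, S4}: 621.
Adding S3: each office re-picks its cheapest; new service cost 401, saving 220.
Extra fixed cost: 295. Net change = 295 − 220 = 75.
(Totals: 967 → 1042.)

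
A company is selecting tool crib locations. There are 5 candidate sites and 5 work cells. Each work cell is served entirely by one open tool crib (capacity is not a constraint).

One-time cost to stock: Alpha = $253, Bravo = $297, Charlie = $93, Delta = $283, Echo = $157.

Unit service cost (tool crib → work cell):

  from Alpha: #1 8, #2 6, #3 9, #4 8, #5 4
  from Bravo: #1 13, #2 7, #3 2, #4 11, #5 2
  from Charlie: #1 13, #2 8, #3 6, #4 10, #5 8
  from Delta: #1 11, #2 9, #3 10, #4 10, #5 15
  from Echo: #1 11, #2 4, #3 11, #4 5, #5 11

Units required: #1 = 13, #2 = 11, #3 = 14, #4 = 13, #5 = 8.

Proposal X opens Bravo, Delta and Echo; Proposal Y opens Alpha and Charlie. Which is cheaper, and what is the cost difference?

Proposal X: {Bravo, Delta, Echo}: #1→Delta 11·13=143, #2→Echo 4·11=44, #3→Bravo 2·14=28, #4→Echo 5·13=65, #5→Bravo 2·8=16. Service 296; fixed 737; total 1033.
Proposal Y: {Alpha, Charlie}: #1→Alpha 8·13=104, #2→Alpha 6·11=66, #3→Charlie 6·14=84, #4→Alpha 8·13=104, #5→Alpha 4·8=32. Service 390; fixed 346; total 736.
Difference: |1033 − 736| = 297.

Proposal Y is cheaper by 297.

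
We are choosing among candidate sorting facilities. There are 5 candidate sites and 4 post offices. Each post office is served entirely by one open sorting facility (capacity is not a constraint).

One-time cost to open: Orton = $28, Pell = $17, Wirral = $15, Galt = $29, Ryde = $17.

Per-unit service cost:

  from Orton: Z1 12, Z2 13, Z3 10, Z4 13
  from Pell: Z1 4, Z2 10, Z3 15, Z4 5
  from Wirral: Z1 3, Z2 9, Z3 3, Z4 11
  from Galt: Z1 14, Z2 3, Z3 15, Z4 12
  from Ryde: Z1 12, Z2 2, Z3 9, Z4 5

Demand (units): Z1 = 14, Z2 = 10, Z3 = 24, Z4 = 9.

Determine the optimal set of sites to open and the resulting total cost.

Open Wirral and Ryde; minimum total cost 211.

For any fixed open set, each post office goes to its cheapest open site; total = fixed + service.
{Wirral, Ryde}: Z1→Wirral 3·14=42, Z2→Ryde 2·10=20, Z3→Wirral 3·24=72, Z4→Ryde 5·9=45. Service 179; fixed 32; total 211.
{Pell, Wirral, Ryde}: service 179 + fixed 49 = 228
{Orton, Wirral, Ryde}: service 179 + fixed 60 = 239
{Orton, Pell, Wirral, Galt, Ryde}: Z1→Wirral 3·14=42, Z2→Ryde 2·10=20, Z3→Wirral 3·24=72, Z4→Pell 5·9=45. Service 179; fixed 106; total 285.
No other subset beats 211.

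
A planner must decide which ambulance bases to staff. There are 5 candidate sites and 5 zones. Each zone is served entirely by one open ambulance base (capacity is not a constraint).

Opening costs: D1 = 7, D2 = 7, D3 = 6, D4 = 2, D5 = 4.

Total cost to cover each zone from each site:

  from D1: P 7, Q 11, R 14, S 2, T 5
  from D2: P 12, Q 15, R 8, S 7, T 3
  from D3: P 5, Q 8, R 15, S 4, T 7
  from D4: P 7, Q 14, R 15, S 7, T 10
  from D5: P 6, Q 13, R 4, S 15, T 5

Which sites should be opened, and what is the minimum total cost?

For any fixed open set, each zone goes to its cheapest open site; total = fixed + service.
{D3, D5}: P→D3 5, Q→D3 8, R→D5 4, S→D3 4, T→D5 5. Service 26; fixed 10; total 36.
{D3, D4, D5}: service 26 + fixed 12 = 38
{D1, D5}: P→D5 6, Q→D1 11, R→D5 4, S→D1 2, T→D1 5. Service 28; fixed 11; total 39.
{D1, D2, D3, D4, D5}: P→D3 5, Q→D3 8, R→D5 4, S→D1 2, T→D2 3. Service 22; fixed 26; total 48.
No other subset beats 36.

Open D3 and D5; minimum total cost 36.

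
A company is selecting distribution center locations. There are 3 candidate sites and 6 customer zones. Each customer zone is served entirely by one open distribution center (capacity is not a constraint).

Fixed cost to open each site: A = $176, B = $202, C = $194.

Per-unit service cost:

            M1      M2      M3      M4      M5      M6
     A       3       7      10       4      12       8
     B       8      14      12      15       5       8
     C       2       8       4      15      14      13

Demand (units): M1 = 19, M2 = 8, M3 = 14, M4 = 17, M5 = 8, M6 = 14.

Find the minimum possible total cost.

Minimum total cost: 705

For any fixed open set, each customer zone goes to its cheapest open site; total = fixed + service.
{A}: M1→A 3·19=57, M2→A 7·8=56, M3→A 10·14=140, M4→A 4·17=68, M5→A 12·8=96, M6→A 8·14=112. Service 529; fixed 176; total 705.
{A, C}: service 426 + fixed 370 = 796
{A, B}: M1→A 3·19=57, M2→A 7·8=56, M3→A 10·14=140, M4→A 4·17=68, M5→B 5·8=40, M6→A 8·14=112. Service 473; fixed 378; total 851.
{A, B, C}: service 370 + fixed 572 = 942
(All 7 nonempty subsets were checked; A only is lowest.)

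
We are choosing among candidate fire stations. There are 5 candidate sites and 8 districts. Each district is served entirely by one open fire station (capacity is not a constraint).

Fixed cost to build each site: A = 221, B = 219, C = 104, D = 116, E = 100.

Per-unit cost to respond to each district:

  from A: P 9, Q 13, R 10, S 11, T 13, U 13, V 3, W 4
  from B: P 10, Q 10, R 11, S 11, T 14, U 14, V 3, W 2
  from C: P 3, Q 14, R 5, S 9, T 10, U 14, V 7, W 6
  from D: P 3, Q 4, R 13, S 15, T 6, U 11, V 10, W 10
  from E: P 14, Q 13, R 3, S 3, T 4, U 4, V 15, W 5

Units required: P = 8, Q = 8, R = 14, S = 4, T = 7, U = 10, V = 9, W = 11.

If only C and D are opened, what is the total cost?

Each district is assigned to its cheapest site among the open ones.
{C, D}: P→C 3·8=24, Q→D 4·8=32, R→C 5·14=70, S→C 9·4=36, T→D 6·7=42, U→D 11·10=110, V→C 7·9=63, W→C 6·11=66. Service 443; fixed 220; total 663.

Total cost: 663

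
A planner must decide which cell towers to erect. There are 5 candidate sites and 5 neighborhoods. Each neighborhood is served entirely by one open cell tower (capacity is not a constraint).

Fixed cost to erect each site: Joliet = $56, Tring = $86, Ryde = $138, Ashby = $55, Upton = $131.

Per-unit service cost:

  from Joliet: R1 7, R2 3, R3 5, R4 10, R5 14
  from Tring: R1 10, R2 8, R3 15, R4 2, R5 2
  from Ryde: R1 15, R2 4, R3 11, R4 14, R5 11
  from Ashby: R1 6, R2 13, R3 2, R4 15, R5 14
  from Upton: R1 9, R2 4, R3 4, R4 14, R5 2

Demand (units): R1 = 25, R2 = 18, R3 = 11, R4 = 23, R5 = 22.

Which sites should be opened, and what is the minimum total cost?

Open Joliet, Tring and Ashby; minimum total cost 513.

For any fixed open set, each neighborhood goes to its cheapest open site; total = fixed + service.
{Joliet, Tring, Ashby}: R1→Ashby 6·25=150, R2→Joliet 3·18=54, R3→Ashby 2·11=22, R4→Tring 2·23=46, R5→Tring 2·22=44. Service 316; fixed 197; total 513.
{Joliet, Tring}: service 374 + fixed 142 = 516
{Tring, Ashby}: service 406 + fixed 141 = 547
{Joliet, Tring, Ryde, Ashby, Upton}: R1→Ashby 6·25=150, R2→Joliet 3·18=54, R3→Ashby 2·11=22, R4→Tring 2·23=46, R5→Tring 2·22=44. Service 316; fixed 466; total 782.
No other subset beats 513.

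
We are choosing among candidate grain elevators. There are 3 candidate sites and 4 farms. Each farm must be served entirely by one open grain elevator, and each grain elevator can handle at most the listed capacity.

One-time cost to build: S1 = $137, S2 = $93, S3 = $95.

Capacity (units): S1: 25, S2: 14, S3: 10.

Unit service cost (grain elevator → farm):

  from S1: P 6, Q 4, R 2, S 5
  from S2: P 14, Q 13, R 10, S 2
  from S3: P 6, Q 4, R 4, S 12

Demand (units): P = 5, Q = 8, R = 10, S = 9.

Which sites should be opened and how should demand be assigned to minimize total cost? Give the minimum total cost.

Minimum total cost: 330

Open {S1, S2}: P→S1 6·5=30, Q→S1 4·8=32, R→S1 2·10=20, S→S2 2·9=18.
Loads: S1 carries 23/25, S2 carries 9/14. Service 100; fixed 230; total 330.
Next best feasible plan costs 359.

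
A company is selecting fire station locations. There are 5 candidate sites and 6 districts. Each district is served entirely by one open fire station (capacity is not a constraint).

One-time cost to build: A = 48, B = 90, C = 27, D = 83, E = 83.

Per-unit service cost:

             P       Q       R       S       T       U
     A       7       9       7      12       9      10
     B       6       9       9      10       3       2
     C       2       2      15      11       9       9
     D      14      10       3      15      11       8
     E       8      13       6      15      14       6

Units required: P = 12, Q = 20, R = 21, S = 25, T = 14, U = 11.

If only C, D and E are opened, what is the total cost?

Each district is assigned to its cheapest site among the open ones.
{C, D, E}: P→C 2·12=24, Q→C 2·20=40, R→D 3·21=63, S→C 11·25=275, T→C 9·14=126, U→E 6·11=66. Service 594; fixed 193; total 787.

Total cost: 787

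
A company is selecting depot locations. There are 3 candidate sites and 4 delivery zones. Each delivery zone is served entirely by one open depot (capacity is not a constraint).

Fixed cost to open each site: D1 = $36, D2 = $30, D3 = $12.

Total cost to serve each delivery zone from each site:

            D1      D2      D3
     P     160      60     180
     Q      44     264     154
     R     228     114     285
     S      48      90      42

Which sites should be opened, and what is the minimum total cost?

For any fixed open set, each delivery zone goes to its cheapest open site; total = fixed + service.
{D1, D2}: P→D2 60, Q→D1 44, R→D2 114, S→D1 48. Service 266; fixed 66; total 332.
{D1, D2, D3}: P→D2 60, Q→D1 44, R→D2 114, S→D3 42. Service 260; fixed 78; total 338.
{D2, D3}: service 370 + fixed 42 = 412
{D3}: P→D3 180, Q→D3 154, R→D3 285, S→D3 42. Service 661; fixed 12; total 673.
No other subset beats 332.

Open D1 and D2; minimum total cost 332.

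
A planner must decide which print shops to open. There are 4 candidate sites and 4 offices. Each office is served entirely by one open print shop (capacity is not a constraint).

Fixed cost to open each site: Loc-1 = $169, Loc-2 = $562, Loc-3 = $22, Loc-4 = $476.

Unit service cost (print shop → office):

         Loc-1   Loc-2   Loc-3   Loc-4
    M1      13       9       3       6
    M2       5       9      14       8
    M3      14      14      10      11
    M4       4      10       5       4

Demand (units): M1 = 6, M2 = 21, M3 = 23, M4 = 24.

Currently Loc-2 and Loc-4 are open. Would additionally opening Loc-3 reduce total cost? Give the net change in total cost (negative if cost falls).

Yes — net change −19 (cost falls by 19).

Current service cost with {Loc-2, Loc-4}: 553.
Adding Loc-3: each office re-picks its cheapest; new service cost 512, saving 41.
Extra fixed cost: 22. Net change = 22 − 41 = -19.
(Totals: 1591 → 1572.)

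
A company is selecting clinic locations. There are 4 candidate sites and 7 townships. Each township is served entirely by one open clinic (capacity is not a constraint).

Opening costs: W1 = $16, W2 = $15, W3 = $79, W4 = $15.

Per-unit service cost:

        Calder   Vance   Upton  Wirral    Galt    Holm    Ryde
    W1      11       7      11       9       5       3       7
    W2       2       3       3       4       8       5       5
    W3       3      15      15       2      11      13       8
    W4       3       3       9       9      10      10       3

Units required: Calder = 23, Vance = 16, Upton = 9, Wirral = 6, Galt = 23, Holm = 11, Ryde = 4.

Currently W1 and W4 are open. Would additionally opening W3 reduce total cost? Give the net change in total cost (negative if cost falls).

No — net change +37 (cost rises by 37).

Current service cost with {W1, W4}: 412.
Adding W3: each township re-picks its cheapest; new service cost 370, saving 42.
Extra fixed cost: 79. Net change = 79 − 42 = 37.
(Totals: 443 → 480.)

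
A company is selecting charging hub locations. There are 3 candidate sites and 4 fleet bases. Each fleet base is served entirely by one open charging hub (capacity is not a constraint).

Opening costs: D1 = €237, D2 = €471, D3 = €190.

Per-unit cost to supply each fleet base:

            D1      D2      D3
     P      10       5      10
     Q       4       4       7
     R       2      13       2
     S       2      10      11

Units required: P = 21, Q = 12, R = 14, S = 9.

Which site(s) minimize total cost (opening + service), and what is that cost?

For any fixed open set, each fleet base goes to its cheapest open site; total = fixed + service.
{D1}: P→D1 10·21=210, Q→D1 4·12=48, R→D1 2·14=28, S→D1 2·9=18. Service 304; fixed 237; total 541.
{D3}: service 421 + fixed 190 = 611
{D1, D3}: P→D1 10·21=210, Q→D1 4·12=48, R→D1 2·14=28, S→D1 2·9=18. Service 304; fixed 427; total 731.
{D1, D2, D3}: service 199 + fixed 898 = 1097
No other subset beats 541.

Open D1 only; minimum total cost 541.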